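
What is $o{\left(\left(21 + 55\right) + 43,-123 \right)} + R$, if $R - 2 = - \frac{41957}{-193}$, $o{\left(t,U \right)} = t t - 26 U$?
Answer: $\frac{3392630}{193} \approx 17578.0$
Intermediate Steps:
$o{\left(t,U \right)} = t^{2} - 26 U$
$R = \frac{42343}{193}$ ($R = 2 - \frac{41957}{-193} = 2 - - \frac{41957}{193} = 2 + \frac{41957}{193} = \frac{42343}{193} \approx 219.39$)
$o{\left(\left(21 + 55\right) + 43,-123 \right)} + R = \left(\left(\left(21 + 55\right) + 43\right)^{2} - -3198\right) + \frac{42343}{193} = \left(\left(76 + 43\right)^{2} + 3198\right) + \frac{42343}{193} = \left(119^{2} + 3198\right) + \frac{42343}{193} = \left(14161 + 3198\right) + \frac{42343}{193} = 17359 + \frac{42343}{193} = \frac{3392630}{193}$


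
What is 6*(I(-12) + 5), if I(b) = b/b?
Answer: 36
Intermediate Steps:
I(b) = 1
6*(I(-12) + 5) = 6*(1 + 5) = 6*6 = 36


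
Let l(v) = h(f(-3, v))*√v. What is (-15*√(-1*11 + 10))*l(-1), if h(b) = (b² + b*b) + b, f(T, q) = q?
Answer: 15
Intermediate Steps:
h(b) = b + 2*b² (h(b) = (b² + b²) + b = 2*b² + b = b + 2*b²)
l(v) = v^(3/2)*(1 + 2*v) (l(v) = (v*(1 + 2*v))*√v = v^(3/2)*(1 + 2*v))
(-15*√(-1*11 + 10))*l(-1) = (-15*√(-1*11 + 10))*((-1)^(3/2)*(1 + 2*(-1))) = (-15*√(-11 + 10))*((-I)*(1 - 2)) = (-15*I)*(-I*(-1)) = (-15*I)*I = 15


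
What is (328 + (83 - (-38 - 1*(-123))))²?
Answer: 106276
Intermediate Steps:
(328 + (83 - (-38 - 1*(-123))))² = (328 + (83 - (-38 + 123)))² = (328 + (83 - 1*85))² = (328 + (83 - 85))² = (328 - 2)² = 326² = 106276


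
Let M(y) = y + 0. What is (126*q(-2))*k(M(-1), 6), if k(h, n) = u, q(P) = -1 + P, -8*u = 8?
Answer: 378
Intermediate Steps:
M(y) = y
u = -1 (u = -⅛*8 = -1)
k(h, n) = -1
(126*q(-2))*k(M(-1), 6) = (126*(-1 - 2))*(-1) = (126*(-3))*(-1) = -378*(-1) = 378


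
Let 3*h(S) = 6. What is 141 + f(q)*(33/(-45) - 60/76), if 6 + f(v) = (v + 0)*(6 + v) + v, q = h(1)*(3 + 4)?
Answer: -28269/95 ≈ -297.57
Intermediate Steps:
h(S) = 2 (h(S) = (1/3)*6 = 2)
q = 14 (q = 2*(3 + 4) = 2*7 = 14)
f(v) = -6 + v + v*(6 + v) (f(v) = -6 + ((v + 0)*(6 + v) + v) = -6 + (v*(6 + v) + v) = -6 + (v + v*(6 + v)) = -6 + v + v*(6 + v))
141 + f(q)*(33/(-45) - 60/76) = 141 + (-6 + 14**2 + 7*14)*(33/(-45) - 60/76) = 141 + (-6 + 196 + 98)*(33*(-1/45) - 60*1/76) = 141 + 288*(-11/15 - 15/19) = 141 + 288*(-434/285) = 141 - 41664/95 = -28269/95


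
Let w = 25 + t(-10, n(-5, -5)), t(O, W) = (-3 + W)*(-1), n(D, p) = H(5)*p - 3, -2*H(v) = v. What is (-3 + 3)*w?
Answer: 0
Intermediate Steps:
H(v) = -v/2
n(D, p) = -3 - 5*p/2 (n(D, p) = (-½*5)*p - 3 = -5*p/2 - 3 = -3 - 5*p/2)
t(O, W) = 3 - W
w = 37/2 (w = 25 + (3 - (-3 - 5/2*(-5))) = 25 + (3 - (-3 + 25/2)) = 25 + (3 - 1*19/2) = 25 + (3 - 19/2) = 25 - 13/2 = 37/2 ≈ 18.500)
(-3 + 3)*w = (-3 + 3)*(37/2) = 0*(37/2) = 0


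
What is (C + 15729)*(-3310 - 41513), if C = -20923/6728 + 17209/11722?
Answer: -27798054648207315/39432808 ≈ -7.0495e+8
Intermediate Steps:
C = -64738627/39432808 (C = -20923*1/6728 + 17209*(1/11722) = -20923/6728 + 17209/11722 = -64738627/39432808 ≈ -1.6417)
(C + 15729)*(-3310 - 41513) = (-64738627/39432808 + 15729)*(-3310 - 41513) = (620173898405/39432808)*(-44823) = -27798054648207315/39432808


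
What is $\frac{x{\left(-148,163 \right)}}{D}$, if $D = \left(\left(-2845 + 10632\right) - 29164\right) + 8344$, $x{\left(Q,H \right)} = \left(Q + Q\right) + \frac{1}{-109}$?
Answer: $\frac{32265}{1420597} \approx 0.022712$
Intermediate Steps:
$x{\left(Q,H \right)} = - \frac{1}{109} + 2 Q$ ($x{\left(Q,H \right)} = 2 Q - \frac{1}{109} = - \frac{1}{109} + 2 Q$)
$D = -13033$ ($D = \left(7787 - 29164\right) + 8344 = -21377 + 8344 = -13033$)
$\frac{x{\left(-148,163 \right)}}{D} = \frac{- \frac{1}{109} + 2 \left(-148\right)}{-13033} = \left(- \frac{1}{109} - 296\right) \left(- \frac{1}{13033}\right) = \left(- \frac{32265}{109}\right) \left(- \frac{1}{13033}\right) = \frac{32265}{1420597}$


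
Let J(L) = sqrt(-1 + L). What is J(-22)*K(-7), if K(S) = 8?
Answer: 8*I*sqrt(23) ≈ 38.367*I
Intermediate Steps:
J(-22)*K(-7) = sqrt(-1 - 22)*8 = sqrt(-23)*8 = (I*sqrt(23))*8 = 8*I*sqrt(23)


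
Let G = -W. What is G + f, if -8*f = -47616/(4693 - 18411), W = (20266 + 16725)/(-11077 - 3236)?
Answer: 211125781/98172867 ≈ 2.1506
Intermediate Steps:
W = -36991/14313 (W = 36991/(-14313) = 36991*(-1/14313) = -36991/14313 ≈ -2.5844)
f = -2976/6859 (f = -(-5952)/(4693 - 18411) = -(-5952)/(-13718) = -(-5952)*(-1)/13718 = -⅛*23808/6859 = -2976/6859 ≈ -0.43388)
G = 36991/14313 (G = -1*(-36991/14313) = 36991/14313 ≈ 2.5844)
G + f = 36991/14313 - 2976/6859 = 211125781/98172867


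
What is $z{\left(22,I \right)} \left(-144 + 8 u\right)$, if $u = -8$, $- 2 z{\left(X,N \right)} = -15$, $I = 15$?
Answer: $-1560$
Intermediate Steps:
$z{\left(X,N \right)} = \frac{15}{2}$ ($z{\left(X,N \right)} = \left(- \frac{1}{2}\right) \left(-15\right) = \frac{15}{2}$)
$z{\left(22,I \right)} \left(-144 + 8 u\right) = \frac{15 \left(-144 + 8 \left(-8\right)\right)}{2} = \frac{15 \left(-144 - 64\right)}{2} = \frac{15}{2} \left(-208\right) = -1560$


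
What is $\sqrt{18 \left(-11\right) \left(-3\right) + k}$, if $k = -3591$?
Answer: $9 i \sqrt{37} \approx 54.745 i$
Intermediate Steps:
$\sqrt{18 \left(-11\right) \left(-3\right) + k} = \sqrt{18 \left(-11\right) \left(-3\right) - 3591} = \sqrt{\left(-198\right) \left(-3\right) - 3591} = \sqrt{594 - 3591} = \sqrt{-2997} = 9 i \sqrt{37}$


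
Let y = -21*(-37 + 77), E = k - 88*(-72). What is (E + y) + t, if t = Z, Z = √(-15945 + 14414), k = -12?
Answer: 5484 + I*√1531 ≈ 5484.0 + 39.128*I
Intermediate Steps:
E = 6324 (E = -12 - 88*(-72) = -12 + 6336 = 6324)
Z = I*√1531 (Z = √(-1531) = I*√1531 ≈ 39.128*I)
t = I*√1531 ≈ 39.128*I
y = -840 (y = -21*40 = -840)
(E + y) + t = (6324 - 840) + I*√1531 = 5484 + I*√1531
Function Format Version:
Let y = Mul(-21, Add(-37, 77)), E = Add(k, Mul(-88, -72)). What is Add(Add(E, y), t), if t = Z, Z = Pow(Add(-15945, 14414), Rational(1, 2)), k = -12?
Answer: Add(5484, Mul(I, Pow(1531, Rational(1, 2)))) ≈ Add(5484.0, Mul(39.128, I))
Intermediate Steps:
E = 6324 (E = Add(-12, Mul(-88, -72)) = Add(-12, 6336) = 6324)
Z = Mul(I, Pow(1531, Rational(1, 2))) (Z = Pow(-1531, Rational(1, 2)) = Mul(I, Pow(1531, Rational(1, 2))) ≈ Mul(39.128, I))
t = Mul(I, Pow(1531, Rational(1, 2))) ≈ Mul(39.128, I)
y = -840 (y = Mul(-21, 40) = -840)
Add(Add(E, y), t) = Add(Add(6324, -840), Mul(I, Pow(1531, Rational(1, 2)))) = Add(5484, Mul(I, Pow(1531, Rational(1, 2))))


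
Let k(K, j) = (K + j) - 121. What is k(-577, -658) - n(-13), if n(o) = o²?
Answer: -1525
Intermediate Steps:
k(K, j) = -121 + K + j
k(-577, -658) - n(-13) = (-121 - 577 - 658) - 1*(-13)² = -1356 - 1*169 = -1356 - 169 = -1525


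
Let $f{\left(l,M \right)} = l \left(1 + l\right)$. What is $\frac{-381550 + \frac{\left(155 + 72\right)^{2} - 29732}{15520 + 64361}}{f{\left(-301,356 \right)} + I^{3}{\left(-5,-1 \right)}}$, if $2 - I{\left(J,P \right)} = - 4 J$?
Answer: $- \frac{30478573753}{6747388308} \approx -4.5171$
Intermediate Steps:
$I{\left(J,P \right)} = 2 + 4 J$ ($I{\left(J,P \right)} = 2 - - 4 J = 2 + 4 J$)
$\frac{-381550 + \frac{\left(155 + 72\right)^{2} - 29732}{15520 + 64361}}{f{\left(-301,356 \right)} + I^{3}{\left(-5,-1 \right)}} = \frac{-381550 + \frac{\left(155 + 72\right)^{2} - 29732}{15520 + 64361}}{- 301 \left(1 - 301\right) + \left(2 + 4 \left(-5\right)\right)^{3}} = \frac{-381550 + \frac{227^{2} - 29732}{79881}}{\left(-301\right) \left(-300\right) + \left(2 - 20\right)^{3}} = \frac{-381550 + \left(51529 - 29732\right) \frac{1}{79881}}{90300 + \left(-18\right)^{3}} = \frac{-381550 + 21797 \cdot \frac{1}{79881}}{90300 - 5832} = \frac{-381550 + \frac{21797}{79881}}{84468} = \left(- \frac{30478573753}{79881}\right) \frac{1}{84468} = - \frac{30478573753}{6747388308}$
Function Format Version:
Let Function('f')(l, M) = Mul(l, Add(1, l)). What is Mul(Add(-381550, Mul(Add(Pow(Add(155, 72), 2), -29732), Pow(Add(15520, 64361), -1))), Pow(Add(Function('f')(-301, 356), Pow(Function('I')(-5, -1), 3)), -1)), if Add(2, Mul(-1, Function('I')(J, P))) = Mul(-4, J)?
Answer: Rational(-30478573753, 6747388308) ≈ -4.5171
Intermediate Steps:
Function('I')(J, P) = Add(2, Mul(4, J)) (Function('I')(J, P) = Add(2, Mul(-1, Mul(-4, J))) = Add(2, Mul(4, J)))
Mul(Add(-381550, Mul(Add(Pow(Add(155, 72), 2), -29732), Pow(Add(15520, 64361), -1))), Pow(Add(Function('f')(-301, 356), Pow(Function('I')(-5, -1), 3)), -1)) = Mul(Add(-381550, Mul(Add(Pow(Add(155, 72), 2), -29732), Pow(Add(15520, 64361), -1))), Pow(Add(Mul(-301, Add(1, -301)), Pow(Add(2, Mul(4, -5)), 3)), -1)) = Mul(Add(-381550, Mul(Add(Pow(227, 2), -29732), Pow(79881, -1))), Pow(Add(Mul(-301, -300), Pow(Add(2, -20), 3)), -1)) = Mul(Add(-381550, Mul(Add(51529, -29732), Rational(1, 79881))), Pow(Add(90300, Pow(-18, 3)), -1)) = Mul(Add(-381550, Mul(21797, Rational(1, 79881))), Pow(Add(90300, -5832), -1)) = Mul(Add(-381550, Rational(21797, 79881)), Pow(84468, -1)) = Mul(Rational(-30478573753, 79881), Rational(1, 84468)) = Rational(-30478573753, 6747388308)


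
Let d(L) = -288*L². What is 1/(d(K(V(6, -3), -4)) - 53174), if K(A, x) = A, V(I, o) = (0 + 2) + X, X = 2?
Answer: -1/57782 ≈ -1.7306e-5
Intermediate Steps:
V(I, o) = 4 (V(I, o) = (0 + 2) + 2 = 2 + 2 = 4)
1/(d(K(V(6, -3), -4)) - 53174) = 1/(-288*4² - 53174) = 1/(-288*16 - 53174) = 1/(-4608 - 53174) = 1/(-57782) = -1/57782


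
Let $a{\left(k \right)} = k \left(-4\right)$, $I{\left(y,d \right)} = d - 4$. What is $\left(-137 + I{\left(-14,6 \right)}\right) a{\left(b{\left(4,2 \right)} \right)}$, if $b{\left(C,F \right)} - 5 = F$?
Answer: $3780$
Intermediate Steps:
$b{\left(C,F \right)} = 5 + F$
$I{\left(y,d \right)} = -4 + d$
$a{\left(k \right)} = - 4 k$
$\left(-137 + I{\left(-14,6 \right)}\right) a{\left(b{\left(4,2 \right)} \right)} = \left(-137 + \left(-4 + 6\right)\right) \left(- 4 \left(5 + 2\right)\right) = \left(-137 + 2\right) \left(\left(-4\right) 7\right) = \left(-135\right) \left(-28\right) = 3780$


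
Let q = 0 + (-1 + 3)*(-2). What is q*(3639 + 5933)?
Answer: -38288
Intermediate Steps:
q = -4 (q = 0 + 2*(-2) = 0 - 4 = -4)
q*(3639 + 5933) = -4*(3639 + 5933) = -4*9572 = -38288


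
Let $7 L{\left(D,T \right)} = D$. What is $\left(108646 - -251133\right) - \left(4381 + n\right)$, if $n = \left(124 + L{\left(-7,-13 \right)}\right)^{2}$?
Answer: $340269$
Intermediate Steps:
$L{\left(D,T \right)} = \frac{D}{7}$
$n = 15129$ ($n = \left(124 + \frac{1}{7} \left(-7\right)\right)^{2} = \left(124 - 1\right)^{2} = 123^{2} = 15129$)
$\left(108646 - -251133\right) - \left(4381 + n\right) = \left(108646 - -251133\right) - \left(4381 + 15129\right) = \left(108646 + 251133\right) - 19510 = 359779 - 19510 = 340269$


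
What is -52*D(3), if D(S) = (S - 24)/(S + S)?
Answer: 182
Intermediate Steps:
D(S) = (-24 + S)/(2*S) (D(S) = (-24 + S)/((2*S)) = (-24 + S)*(1/(2*S)) = (-24 + S)/(2*S))
-52*D(3) = -26*(-24 + 3)/3 = -26*(-21)/3 = -52*(-7/2) = 182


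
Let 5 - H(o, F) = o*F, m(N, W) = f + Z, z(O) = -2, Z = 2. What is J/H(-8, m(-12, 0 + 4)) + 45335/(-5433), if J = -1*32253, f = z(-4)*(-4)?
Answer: -179084024/461805 ≈ -387.79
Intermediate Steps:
f = 8 (f = -2*(-4) = 8)
m(N, W) = 10 (m(N, W) = 8 + 2 = 10)
J = -32253
H(o, F) = 5 - F*o (H(o, F) = 5 - o*F = 5 - F*o)
J/H(-8, m(-12, 0 + 4)) + 45335/(-5433) = -32253/(5 - 1*10*(-8)) + 45335/(-5433) = -32253/(5 + 80) + 45335*(-1/5433) = -32253/85 - 45335/5433 = -179084024/461805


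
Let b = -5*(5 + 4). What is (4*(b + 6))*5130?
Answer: -800280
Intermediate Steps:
b = -45 (b = -5*9 = -45)
(4*(b + 6))*5130 = (4*(-45 + 6))*5130 = (4*(-39))*5130 = -156*5130 = -800280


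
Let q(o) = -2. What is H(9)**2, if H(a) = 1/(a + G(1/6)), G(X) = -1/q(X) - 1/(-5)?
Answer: 100/9409 ≈ 0.010628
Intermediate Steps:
G(X) = 7/10 (G(X) = -1/(-2) - 1/(-5) = -1*(-1/2) - 1*(-1/5) = 1/2 + 1/5 = 7/10)
H(a) = 1/(7/10 + a) (H(a) = 1/(a + 7/10) = 1/(7/10 + a))
H(9)**2 = (10/(7 + 10*9))**2 = (10/(7 + 90))**2 = (10/97)**2 = 100/9409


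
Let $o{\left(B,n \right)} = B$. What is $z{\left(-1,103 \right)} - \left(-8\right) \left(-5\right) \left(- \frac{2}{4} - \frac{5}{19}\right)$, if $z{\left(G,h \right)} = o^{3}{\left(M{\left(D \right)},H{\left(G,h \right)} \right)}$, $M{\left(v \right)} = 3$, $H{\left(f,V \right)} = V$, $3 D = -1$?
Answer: $\frac{1093}{19} \approx 57.526$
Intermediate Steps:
$D = - \frac{1}{3}$ ($D = \frac{1}{3} \left(-1\right) = - \frac{1}{3} \approx -0.33333$)
$z{\left(G,h \right)} = 27$ ($z{\left(G,h \right)} = 3^{3} = 27$)
$z{\left(-1,103 \right)} - \left(-8\right) \left(-5\right) \left(- \frac{2}{4} - \frac{5}{19}\right) = 27 - \left(-8\right) \left(-5\right) \left(- \frac{2}{4} - \frac{5}{19}\right) = 27 - 40 \left(\left(-2\right) \frac{1}{4} - \frac{5}{19}\right) = 27 - 40 \left(- \frac{1}{2} - \frac{5}{19}\right) = 27 - 40 \left(- \frac{29}{38}\right) = 27 - - \frac{580}{19} = 27 + \frac{580}{19} = \frac{1093}{19}$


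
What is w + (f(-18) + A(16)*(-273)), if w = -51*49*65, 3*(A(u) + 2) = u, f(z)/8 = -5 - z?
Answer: -163241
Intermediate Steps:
f(z) = -40 - 8*z (f(z) = 8*(-5 - z) = -40 - 8*z)
A(u) = -2 + u/3
w = -162435 (w = -2499*65 = -162435)
w + (f(-18) + A(16)*(-273)) = -162435 + ((-40 - 8*(-18)) + (-2 + (1/3)*16)*(-273)) = -162435 + ((-40 + 144) + (-2 + 16/3)*(-273)) = -162435 + (104 + (10/3)*(-273)) = -162435 + (104 - 910) = -162435 - 806 = -163241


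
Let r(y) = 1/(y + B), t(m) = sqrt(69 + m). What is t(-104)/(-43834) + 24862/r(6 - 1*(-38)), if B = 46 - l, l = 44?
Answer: 1143652 - I*sqrt(35)/43834 ≈ 1.1437e+6 - 0.00013497*I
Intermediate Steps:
B = 2 (B = 46 - 1*44 = 46 - 44 = 2)
r(y) = 1/(2 + y) (r(y) = 1/(y + 2) = 1/(2 + y))
t(-104)/(-43834) + 24862/r(6 - 1*(-38)) = sqrt(69 - 104)/(-43834) + 24862/(1/(2 + (6 - 1*(-38)))) = sqrt(-35)*(-1/43834) + 24862/(1/(2 + (6 + 38))) = (I*sqrt(35))*(-1/43834) + 24862/(1/(2 + 44)) = -I*sqrt(35)/43834 + 24862/(1/46) = -I*sqrt(35)/43834 + 24862*46 = -I*sqrt(35)/43834 + 1143652 = 1143652 - I*sqrt(35)/43834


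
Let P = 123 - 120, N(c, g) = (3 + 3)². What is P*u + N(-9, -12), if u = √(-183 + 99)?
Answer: 36 + 6*I*√21 ≈ 36.0 + 27.495*I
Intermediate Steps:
N(c, g) = 36 (N(c, g) = 6² = 36)
u = 2*I*√21 (u = √(-84) = 2*I*√21 ≈ 9.1651*I)
P = 3
P*u + N(-9, -12) = 3*(2*I*√21) + 36 = 6*I*√21 + 36 = 36 + 6*I*√21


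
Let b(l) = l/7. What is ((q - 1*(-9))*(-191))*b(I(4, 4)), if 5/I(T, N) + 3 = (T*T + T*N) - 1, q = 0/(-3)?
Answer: -8595/196 ≈ -43.852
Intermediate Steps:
q = 0 (q = 0*(-1/3) = 0)
I(T, N) = 5/(-4 + T**2 + N*T) (I(T, N) = 5/(-3 + ((T*T + T*N) - 1)) = 5/(-3 + ((T**2 + N*T) - 1)) = 5/(-3 + (-1 + T**2 + N*T)) = 5/(-4 + T**2 + N*T))
b(l) = l/7 (b(l) = l*(1/7) = l/7)
((q - 1*(-9))*(-191))*b(I(4, 4)) = ((0 - 1*(-9))*(-191))*((5/(-4 + 4**2 + 4*4))/7) = ((0 + 9)*(-191))*((5/(-4 + 16 + 16))/7) = (9*(-191))*((5/28)/7) = -1719*5*(1/28)/7 = -1719*5/(7*28) = -1719*5/196 = -8595/196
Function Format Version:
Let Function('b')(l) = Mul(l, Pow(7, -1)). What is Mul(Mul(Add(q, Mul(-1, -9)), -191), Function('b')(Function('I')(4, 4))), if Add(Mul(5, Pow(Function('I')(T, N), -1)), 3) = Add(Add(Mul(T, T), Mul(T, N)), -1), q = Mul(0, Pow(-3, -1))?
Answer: Rational(-8595, 196) ≈ -43.852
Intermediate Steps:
q = 0 (q = Mul(0, Rational(-1, 3)) = 0)
Function('I')(T, N) = Mul(5, Pow(Add(-4, Pow(T, 2), Mul(N, T)), -1)) (Function('I')(T, N) = Mul(5, Pow(Add(-3, Add(Add(Mul(T, T), Mul(T, N)), -1)), -1)) = Mul(5, Pow(Add(-3, Add(Add(Pow(T, 2), Mul(N, T)), -1)), -1)) = Mul(5, Pow(Add(-3, Add(-1, Pow(T, 2), Mul(N, T))), -1)) = Mul(5, Pow(Add(-4, Pow(T, 2), Mul(N, T)), -1)))
Function('b')(l) = Mul(Rational(1, 7), l) (Function('b')(l) = Mul(l, Rational(1, 7)) = Mul(Rational(1, 7), l))
Mul(Mul(Add(q, Mul(-1, -9)), -191), Function('b')(Function('I')(4, 4))) = Mul(Mul(Add(0, Mul(-1, -9)), -191), Mul(Rational(1, 7), Mul(5, Pow(Add(-4, Pow(4, 2), Mul(4, 4)), -1)))) = Mul(Mul(Add(0, 9), -191), Mul(Rational(1, 7), Mul(5, Pow(Add(-4, 16, 16), -1)))) = Mul(Mul(9, -191), Mul(Rational(1, 7), Mul(5, Pow(28, -1)))) = Mul(-1719, Mul(Rational(1, 7), Mul(5, Rational(1, 28)))) = Mul(-1719, Mul(Rational(1, 7), Rational(5, 28))) = Mul(-1719, Rational(5, 196)) = Rational(-8595, 196)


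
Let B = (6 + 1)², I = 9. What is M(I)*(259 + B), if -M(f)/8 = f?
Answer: -22176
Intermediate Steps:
B = 49 (B = 7² = 49)
M(f) = -8*f
M(I)*(259 + B) = (-8*9)*(259 + 49) = -72*308 = -22176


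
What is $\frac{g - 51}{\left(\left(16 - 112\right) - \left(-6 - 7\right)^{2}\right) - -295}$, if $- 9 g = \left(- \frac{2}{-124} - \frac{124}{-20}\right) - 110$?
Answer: $- \frac{110117}{83700} \approx -1.3156$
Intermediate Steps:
$g = \frac{32173}{2790}$ ($g = - \frac{\left(- \frac{2}{-124} - \frac{124}{-20}\right) - 110}{9} = - \frac{\left(\left(-2\right) \left(- \frac{1}{124}\right) - - \frac{31}{5}\right) - 110}{9} = - \frac{\left(\frac{1}{62} + \frac{31}{5}\right) - 110}{9} = - \frac{\frac{1927}{310} - 110}{9} = \left(- \frac{1}{9}\right) \left(- \frac{32173}{310}\right) = \frac{32173}{2790} \approx 11.532$)
$\frac{g - 51}{\left(\left(16 - 112\right) - \left(-6 - 7\right)^{2}\right) - -295} = \frac{\frac{32173}{2790} - 51}{\left(\left(16 - 112\right) - \left(-6 - 7\right)^{2}\right) - -295} = - \frac{110117}{2790 \left(\left(\left(16 - 112\right) - \left(-13\right)^{2}\right) + 295\right)} = - \frac{110117}{2790 \left(\left(-96 - 169\right) + 295\right)} = - \frac{110117}{2790 \left(-265 + 295\right)} = - \frac{110117}{2790 \cdot 30} = \left(- \frac{110117}{2790}\right) \frac{1}{30} = - \frac{110117}{83700}$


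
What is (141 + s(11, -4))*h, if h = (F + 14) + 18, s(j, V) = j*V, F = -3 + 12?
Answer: 3977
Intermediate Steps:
F = 9
s(j, V) = V*j
h = 41 (h = (9 + 14) + 18 = 23 + 18 = 41)
(141 + s(11, -4))*h = (141 - 4*11)*41 = (141 - 44)*41 = 97*41 = 3977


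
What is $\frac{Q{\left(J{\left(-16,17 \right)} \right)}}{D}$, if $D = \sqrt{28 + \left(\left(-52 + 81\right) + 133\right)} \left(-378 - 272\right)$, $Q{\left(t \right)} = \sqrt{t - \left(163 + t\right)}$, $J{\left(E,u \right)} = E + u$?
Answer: $- \frac{i \sqrt{30970}}{123500} \approx - 0.001425 i$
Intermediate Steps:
$Q{\left(t \right)} = i \sqrt{163}$ ($Q{\left(t \right)} = \sqrt{-163} = i \sqrt{163}$)
$D = - 650 \sqrt{190}$ ($D = \sqrt{28 + \left(29 + 133\right)} \left(-650\right) = \sqrt{28 + 162} \left(-650\right) = \sqrt{190} \left(-650\right) = - 650 \sqrt{190} \approx -8959.6$)
$\frac{Q{\left(J{\left(-16,17 \right)} \right)}}{D} = \frac{i \sqrt{163}}{\left(-650\right) \sqrt{190}} = i \sqrt{163} \left(- \frac{\sqrt{190}}{123500}\right) = - \frac{i \sqrt{30970}}{123500}$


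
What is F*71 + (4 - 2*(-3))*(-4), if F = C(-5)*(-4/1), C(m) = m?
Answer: 1380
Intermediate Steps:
F = 20 (F = -(-20)/1 = -(-20) = -5*(-4) = 20)
F*71 + (4 - 2*(-3))*(-4) = 20*71 + (4 - 2*(-3))*(-4) = 1420 + (4 + 6)*(-4) = 1420 + 10*(-4) = 1420 - 40 = 1380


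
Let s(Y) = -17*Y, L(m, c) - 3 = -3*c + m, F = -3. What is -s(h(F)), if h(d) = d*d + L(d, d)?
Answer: 306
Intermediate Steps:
L(m, c) = 3 + m - 3*c (L(m, c) = 3 + (-3*c + m) = 3 + (m - 3*c) = 3 + m - 3*c)
h(d) = 3 + d² - 2*d (h(d) = d*d + (3 + d - 3*d) = d² + (3 - 2*d) = 3 + d² - 2*d)
-s(h(F)) = -(-17)*(3 + (-3)² - 2*(-3)) = -(-17)*(3 + 9 + 6) = -(-17)*18 = -1*(-306) = 306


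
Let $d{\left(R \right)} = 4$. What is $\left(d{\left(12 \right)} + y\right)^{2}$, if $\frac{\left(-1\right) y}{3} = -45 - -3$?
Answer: $16900$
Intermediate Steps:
$y = 126$ ($y = - 3 \left(-45 - -3\right) = - 3 \left(-45 + 3\right) = \left(-3\right) \left(-42\right) = 126$)
$\left(d{\left(12 \right)} + y\right)^{2} = \left(4 + 126\right)^{2} = 130^{2} = 16900$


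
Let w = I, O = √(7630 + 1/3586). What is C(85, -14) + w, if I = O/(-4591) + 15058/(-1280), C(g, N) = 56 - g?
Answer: -26089/640 - √98117195066/16463326 ≈ -40.783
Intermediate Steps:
O = √98117195066/3586 (O = √(7630 + 1/3586) = √(27361181/3586) = √98117195066/3586 ≈ 87.350)
I = -7529/640 - √98117195066/16463326 (I = (√98117195066/3586)/(-4591) + 15058/(-1280) = (√98117195066/3586)*(-1/4591) + 15058*(-1/1280) = -√98117195066/16463326 - 7529/640 = -7529/640 - √98117195066/16463326 ≈ -11.783)
w = -7529/640 - √98117195066/16463326 ≈ -11.783
C(85, -14) + w = (56 - 1*85) + (-7529/640 - √98117195066/16463326) = (56 - 85) + (-7529/640 - √98117195066/16463326) = -29 + (-7529/640 - √98117195066/16463326) = -26089/640 - √98117195066/16463326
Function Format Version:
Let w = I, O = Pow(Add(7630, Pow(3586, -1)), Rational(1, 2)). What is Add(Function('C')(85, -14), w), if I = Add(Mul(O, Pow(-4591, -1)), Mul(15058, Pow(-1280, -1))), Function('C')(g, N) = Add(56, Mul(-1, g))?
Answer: Add(Rational(-26089, 640), Mul(Rational(-1, 16463326), Pow(98117195066, Rational(1, 2)))) ≈ -40.783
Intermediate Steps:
O = Mul(Rational(1, 3586), Pow(98117195066, Rational(1, 2))) (O = Pow(Add(7630, Rational(1, 3586)), Rational(1, 2)) = Pow(Rational(27361181, 3586), Rational(1, 2)) = Mul(Rational(1, 3586), Pow(98117195066, Rational(1, 2))) ≈ 87.350)
I = Add(Rational(-7529, 640), Mul(Rational(-1, 16463326), Pow(98117195066, Rational(1, 2)))) (I = Add(Mul(Mul(Rational(1, 3586), Pow(98117195066, Rational(1, 2))), Pow(-4591, -1)), Mul(15058, Pow(-1280, -1))) = Add(Mul(Mul(Rational(1, 3586), Pow(98117195066, Rational(1, 2))), Rational(-1, 4591)), Mul(15058, Rational(-1, 1280))) = Add(Mul(Rational(-1, 16463326), Pow(98117195066, Rational(1, 2))), Rational(-7529, 640)) = Add(Rational(-7529, 640), Mul(Rational(-1, 16463326), Pow(98117195066, Rational(1, 2)))) ≈ -11.783)
w = Add(Rational(-7529, 640), Mul(Rational(-1, 16463326), Pow(98117195066, Rational(1, 2)))) ≈ -11.783
Add(Function('C')(85, -14), w) = Add(Add(56, Mul(-1, 85)), Add(Rational(-7529, 640), Mul(Rational(-1, 16463326), Pow(98117195066, Rational(1, 2))))) = Add(Add(56, -85), Add(Rational(-7529, 640), Mul(Rational(-1, 16463326), Pow(98117195066, Rational(1, 2))))) = Add(-29, Add(Rational(-7529, 640), Mul(Rational(-1, 16463326), Pow(98117195066, Rational(1, 2))))) = Add(Rational(-26089, 640), Mul(Rational(-1, 16463326), Pow(98117195066, Rational(1, 2))))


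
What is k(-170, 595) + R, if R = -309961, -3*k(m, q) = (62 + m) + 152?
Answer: -929927/3 ≈ -3.0998e+5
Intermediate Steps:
k(m, q) = -214/3 - m/3 (k(m, q) = -((62 + m) + 152)/3 = -(214 + m)/3 = -214/3 - m/3)
k(-170, 595) + R = (-214/3 - ⅓*(-170)) - 309961 = (-214/3 + 170/3) - 309961 = -44/3 - 309961 = -929927/3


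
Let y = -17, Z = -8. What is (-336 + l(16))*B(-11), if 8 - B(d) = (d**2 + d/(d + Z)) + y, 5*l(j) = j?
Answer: 610688/19 ≈ 32141.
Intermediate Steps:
l(j) = j/5
B(d) = 25 - d**2 - d/(-8 + d) (B(d) = 8 - ((d**2 + d/(d - 8)) - 17) = 8 - ((d**2 + d/(-8 + d)) - 17) = 8 - (-17 + d**2 + d/(-8 + d)) = 8 + (17 - d**2 - d/(-8 + d)) = 25 - d**2 - d/(-8 + d))
(-336 + l(16))*B(-11) = (-336 + (1/5)*16)*((-200 - 1*(-11)**3 + 8*(-11)**2 + 24*(-11))/(-8 - 11)) = (-336 + 16/5)*((-200 - 1*(-1331) + 8*121 - 264)/(-19)) = -(-1664)*(-200 + 1331 + 968 - 264)/95 = -(-1664)*1835/95 = -1664/5*(-1835/19) = 610688/19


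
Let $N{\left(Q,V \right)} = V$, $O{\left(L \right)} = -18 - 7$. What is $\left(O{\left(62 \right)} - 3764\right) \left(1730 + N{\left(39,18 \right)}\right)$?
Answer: $-6623172$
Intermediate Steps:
$O{\left(L \right)} = -25$ ($O{\left(L \right)} = -18 - 7 = -25$)
$\left(O{\left(62 \right)} - 3764\right) \left(1730 + N{\left(39,18 \right)}\right) = \left(-25 - 3764\right) \left(1730 + 18\right) = \left(-3789\right) 1748 = -6623172$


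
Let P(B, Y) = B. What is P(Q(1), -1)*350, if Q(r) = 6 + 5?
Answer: 3850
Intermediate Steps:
Q(r) = 11
P(Q(1), -1)*350 = 11*350 = 3850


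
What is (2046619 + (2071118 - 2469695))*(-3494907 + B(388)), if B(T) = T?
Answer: -5759114081798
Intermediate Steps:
(2046619 + (2071118 - 2469695))*(-3494907 + B(388)) = (2046619 + (2071118 - 2469695))*(-3494907 + 388) = (2046619 - 398577)*(-3494519) = 1648042*(-3494519) = -5759114081798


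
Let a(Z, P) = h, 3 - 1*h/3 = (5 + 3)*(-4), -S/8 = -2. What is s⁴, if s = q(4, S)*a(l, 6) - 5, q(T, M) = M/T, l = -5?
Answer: 29661450625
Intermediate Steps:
S = 16 (S = -8*(-2) = 16)
h = 105 (h = 9 - 3*(5 + 3)*(-4) = 9 - 24*(-4) = 9 - 3*(-32) = 9 + 96 = 105)
a(Z, P) = 105
s = 415 (s = (16/4)*105 - 5 = (16*(¼))*105 - 5 = 4*105 - 5 = 420 - 5 = 415)
s⁴ = 415⁴ = 29661450625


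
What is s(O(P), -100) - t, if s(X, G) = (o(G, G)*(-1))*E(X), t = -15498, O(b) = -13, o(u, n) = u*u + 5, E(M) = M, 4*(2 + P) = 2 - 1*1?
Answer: 145563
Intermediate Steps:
P = -7/4 (P = -2 + (2 - 1*1)/4 = -2 + (2 - 1)/4 = -2 + (1/4)*1 = -2 + 1/4 = -7/4 ≈ -1.7500)
o(u, n) = 5 + u**2 (o(u, n) = u**2 + 5 = 5 + u**2)
s(X, G) = X*(-5 - G**2) (s(X, G) = ((5 + G**2)*(-1))*X = (-5 - G**2)*X = X*(-5 - G**2))
s(O(P), -100) - t = -1*(-13)*(5 + (-100)**2) - 1*(-15498) = -1*(-13)*(5 + 10000) + 15498 = -1*(-13)*10005 + 15498 = 130065 + 15498 = 145563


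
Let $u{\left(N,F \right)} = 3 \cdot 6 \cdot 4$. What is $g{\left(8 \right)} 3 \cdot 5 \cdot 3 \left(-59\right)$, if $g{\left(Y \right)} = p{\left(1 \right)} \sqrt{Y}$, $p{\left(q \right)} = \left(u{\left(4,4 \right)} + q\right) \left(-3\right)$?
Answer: $1162890 \sqrt{2} \approx 1.6446 \cdot 10^{6}$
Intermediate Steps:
$u{\left(N,F \right)} = 72$ ($u{\left(N,F \right)} = 18 \cdot 4 = 72$)
$p{\left(q \right)} = -216 - 3 q$ ($p{\left(q \right)} = \left(72 + q\right) \left(-3\right) = -216 - 3 q$)
$g{\left(Y \right)} = - 219 \sqrt{Y}$ ($g{\left(Y \right)} = \left(-216 - 3\right) \sqrt{Y} = - 219 \sqrt{Y}$)
$g{\left(8 \right)} 3 \cdot 5 \cdot 3 \left(-59\right) = - 219 \sqrt{8} \cdot 3 \cdot 5 \cdot 3 \left(-59\right) = - 219 \cdot 2 \sqrt{2} \cdot 15 \cdot 3 \left(-59\right) = - 438 \sqrt{2} \cdot 45 \left(-59\right) = - 19710 \sqrt{2} \left(-59\right) = 1162890 \sqrt{2}$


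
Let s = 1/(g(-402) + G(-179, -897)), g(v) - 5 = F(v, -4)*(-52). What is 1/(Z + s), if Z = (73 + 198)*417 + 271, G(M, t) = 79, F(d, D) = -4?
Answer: 292/33077177 ≈ 8.8278e-6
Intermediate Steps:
g(v) = 213 (g(v) = 5 - 4*(-52) = 5 + 208 = 213)
s = 1/292 (s = 1/(213 + 79) = 1/292 ≈ 0.0034247)
Z = 113278 (Z = 271*417 + 271 = 113007 + 271 = 113278)
1/(Z + s) = 1/(113278 + 1/292) = 1/(33077177/292) = 292/33077177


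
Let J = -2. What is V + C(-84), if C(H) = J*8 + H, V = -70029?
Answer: -70129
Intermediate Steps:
C(H) = -16 + H (C(H) = -2*8 + H = -16 + H)
V + C(-84) = -70029 + (-16 - 84) = -70029 - 100 = -70129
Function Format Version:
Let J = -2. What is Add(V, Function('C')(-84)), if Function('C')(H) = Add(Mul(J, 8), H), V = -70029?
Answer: -70129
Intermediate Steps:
Function('C')(H) = Add(-16, H) (Function('C')(H) = Add(Mul(-2, 8), H) = Add(-16, H))
Add(V, Function('C')(-84)) = Add(-70029, Add(-16, -84)) = Add(-70029, -100) = -70129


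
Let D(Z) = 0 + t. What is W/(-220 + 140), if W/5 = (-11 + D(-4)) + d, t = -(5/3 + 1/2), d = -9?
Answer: 133/96 ≈ 1.3854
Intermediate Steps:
t = -13/6 (t = -(5*(⅓) + 1*(½)) = -(5/3 + ½) = -1*13/6 = -13/6 ≈ -2.1667)
D(Z) = -13/6 (D(Z) = 0 - 13/6 = -13/6)
W = -665/6 (W = 5*((-11 - 13/6) - 9) = 5*(-79/6 - 9) = 5*(-133/6) = -665/6 ≈ -110.83)
W/(-220 + 140) = -665/6/(-220 + 140) = -665/6/(-80) = -1/80*(-665/6) = 133/96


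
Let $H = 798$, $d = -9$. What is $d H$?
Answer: $-7182$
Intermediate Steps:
$d H = \left(-9\right) 798 = -7182$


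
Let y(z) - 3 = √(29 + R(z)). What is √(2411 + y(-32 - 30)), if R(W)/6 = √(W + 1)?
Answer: √(2414 + √(29 + 6*I*√61)) ≈ 49.198 + 0.0367*I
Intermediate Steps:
R(W) = 6*√(1 + W) (R(W) = 6*√(W + 1) = 6*√(1 + W))
y(z) = 3 + √(29 + 6*√(1 + z))
√(2411 + y(-32 - 30)) = √(2411 + (3 + √(29 + 6*√(1 + (-32 - 30))))) = √(2411 + (3 + √(29 + 6*√(1 - 62)))) = √(2411 + (3 + √(29 + 6*√(-61)))) = √(2411 + (3 + √(29 + 6*(I*√61)))) = √(2411 + (3 + √(29 + 6*I*√61))) = √(2414 + √(29 + 6*I*√61))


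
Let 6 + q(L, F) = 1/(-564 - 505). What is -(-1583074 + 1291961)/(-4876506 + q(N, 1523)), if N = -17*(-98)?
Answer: -311199797/5212991329 ≈ -0.059697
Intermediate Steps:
N = 1666
q(L, F) = -6415/1069 (q(L, F) = -6 + 1/(-564 - 505) = -6 + 1/(-1069) = -6 - 1/1069 = -6415/1069)
-(-1583074 + 1291961)/(-4876506 + q(N, 1523)) = -(-1583074 + 1291961)/(-4876506 - 6415/1069) = -(-291113)/(-5212991329/1069) = -(-291113)*(-1069)/5212991329 = -1*311199797/5212991329 = -311199797/5212991329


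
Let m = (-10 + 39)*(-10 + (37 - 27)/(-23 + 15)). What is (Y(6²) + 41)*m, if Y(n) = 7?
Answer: -15660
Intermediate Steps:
m = -1305/4 (m = 29*(-10 + 10/(-8)) = 29*(-10 + 10*(-⅛)) = 29*(-10 - 5/4) = 29*(-45/4) = -1305/4 ≈ -326.25)
(Y(6²) + 41)*m = (7 + 41)*(-1305/4) = 48*(-1305/4) = -15660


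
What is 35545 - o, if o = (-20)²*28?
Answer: 24345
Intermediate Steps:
o = 11200 (o = 400*28 = 11200)
35545 - o = 35545 - 1*11200 = 35545 - 11200 = 24345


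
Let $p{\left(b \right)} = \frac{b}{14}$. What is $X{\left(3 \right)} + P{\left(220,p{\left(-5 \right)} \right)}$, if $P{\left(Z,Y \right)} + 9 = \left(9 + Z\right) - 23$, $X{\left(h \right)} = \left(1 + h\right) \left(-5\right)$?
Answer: $177$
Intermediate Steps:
$p{\left(b \right)} = \frac{b}{14}$ ($p{\left(b \right)} = b \frac{1}{14} = \frac{b}{14}$)
$X{\left(h \right)} = -5 - 5 h$
$P{\left(Z,Y \right)} = -23 + Z$ ($P{\left(Z,Y \right)} = -9 + \left(\left(9 + Z\right) - 23\right) = -9 + \left(-14 + Z\right) = -23 + Z$)
$X{\left(3 \right)} + P{\left(220,p{\left(-5 \right)} \right)} = \left(-5 - 15\right) + \left(-23 + 220\right) = \left(-5 - 15\right) + 197 = -20 + 197 = 177$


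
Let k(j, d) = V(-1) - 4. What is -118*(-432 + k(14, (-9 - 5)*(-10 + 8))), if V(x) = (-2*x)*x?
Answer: 51684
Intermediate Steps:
V(x) = -2*x**2
k(j, d) = -6 (k(j, d) = -2*(-1)**2 - 4 = -2*1 - 4 = -2 - 4 = -6)
-118*(-432 + k(14, (-9 - 5)*(-10 + 8))) = -118*(-432 - 6) = -118*(-438) = 51684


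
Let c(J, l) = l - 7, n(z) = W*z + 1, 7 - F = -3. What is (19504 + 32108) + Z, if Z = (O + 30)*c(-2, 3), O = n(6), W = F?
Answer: 51248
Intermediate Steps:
F = 10 (F = 7 - 1*(-3) = 7 + 3 = 10)
W = 10
n(z) = 1 + 10*z (n(z) = 10*z + 1 = 1 + 10*z)
O = 61 (O = 1 + 10*6 = 1 + 60 = 61)
c(J, l) = -7 + l
Z = -364 (Z = (61 + 30)*(-7 + 3) = 91*(-4) = -364)
(19504 + 32108) + Z = (19504 + 32108) - 364 = 51612 - 364 = 51248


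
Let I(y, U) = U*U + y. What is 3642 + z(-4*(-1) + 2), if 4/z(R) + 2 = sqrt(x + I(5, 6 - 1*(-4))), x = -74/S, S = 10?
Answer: 426124/117 + 2*sqrt(610)/117 ≈ 3642.5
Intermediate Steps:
I(y, U) = y + U**2 (I(y, U) = U**2 + y = y + U**2)
x = -37/5 (x = -74/10 = -74*1/10 = -37/5 ≈ -7.4000)
z(R) = 4/(-2 + 2*sqrt(610)/5) (z(R) = 4/(-2 + sqrt(-37/5 + (5 + (6 - 1*(-4))**2))) = 4/(-2 + sqrt(-37/5 + (5 + (6 + 4)**2))) = 4/(-2 + sqrt(-37/5 + (5 + 10**2))) = 4/(-2 + sqrt(-37/5 + (5 + 100))) = 4/(-2 + sqrt(-37/5 + 105)) = 4/(-2 + sqrt(488/5)) = 4/(-2 + 2*sqrt(610)/5))
3642 + z(-4*(-1) + 2) = 3642 + (10/117 + 2*sqrt(610)/117) = 426124/117 + 2*sqrt(610)/117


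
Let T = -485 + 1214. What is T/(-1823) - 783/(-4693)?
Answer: -1993788/8555339 ≈ -0.23305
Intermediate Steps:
T = 729
T/(-1823) - 783/(-4693) = 729/(-1823) - 783/(-4693) = 729*(-1/1823) - 783*(-1/4693) = -729/1823 + 783/4693 = -1993788/8555339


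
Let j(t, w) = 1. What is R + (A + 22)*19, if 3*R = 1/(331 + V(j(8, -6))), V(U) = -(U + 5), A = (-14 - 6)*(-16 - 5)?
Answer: 8188051/975 ≈ 8398.0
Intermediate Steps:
A = 420 (A = -20*(-21) = 420)
V(U) = -5 - U (V(U) = -(5 + U) = -5 - U)
R = 1/975 (R = 1/(3*(331 + (-5 - 1*1))) = 1/(3*(331 + (-5 - 1))) = 1/(3*(331 - 6)) = (1/3)/325 = (1/3)*(1/325) = 1/975 ≈ 0.0010256)
R + (A + 22)*19 = 1/975 + (420 + 22)*19 = 1/975 + 442*19 = 1/975 + 8398 = 8188051/975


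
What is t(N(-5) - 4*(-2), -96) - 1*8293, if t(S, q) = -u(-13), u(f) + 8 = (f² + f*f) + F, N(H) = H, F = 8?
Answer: -8631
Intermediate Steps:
u(f) = 2*f² (u(f) = -8 + ((f² + f*f) + 8) = -8 + ((f² + f²) + 8) = -8 + (2*f² + 8) = -8 + (8 + 2*f²) = 2*f²)
t(S, q) = -338 (t(S, q) = -2*(-13)² = -2*169 = -1*338 = -338)
t(N(-5) - 4*(-2), -96) - 1*8293 = -338 - 1*8293 = -338 - 8293 = -8631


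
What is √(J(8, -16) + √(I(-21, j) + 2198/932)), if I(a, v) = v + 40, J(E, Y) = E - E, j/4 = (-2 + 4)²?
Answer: √7*466^(¾)*555^(¼)/466 ≈ 2.7639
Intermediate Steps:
j = 16 (j = 4*(-2 + 4)² = 4*2² = 4*4 = 16)
J(E, Y) = 0
I(a, v) = 40 + v
√(J(8, -16) + √(I(-21, j) + 2198/932)) = √(0 + √((40 + 16) + 2198/932)) = √(0 + √(56 + 2198*(1/932))) = √(0 + √(56 + 1099/466)) = √(0 + √(27195/466)) = √(0 + 7*√258630/466) = √(7*√258630/466) = 466^(¾)*555^(¼)*(466*√7)/217156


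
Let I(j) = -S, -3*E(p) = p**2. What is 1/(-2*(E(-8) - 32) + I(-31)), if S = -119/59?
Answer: 177/19237 ≈ 0.0092010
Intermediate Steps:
S = -119/59 (S = -119*1/59 = -119/59 ≈ -2.0169)
E(p) = -p**2/3
I(j) = 119/59 (I(j) = -1*(-119/59) = 119/59)
1/(-2*(E(-8) - 32) + I(-31)) = 1/(-2*(-1/3*(-8)**2 - 32) + 119/59) = 1/(-2*(-1/3*64 - 32) + 119/59) = 1/(-2*(-64/3 - 32) + 119/59) = 1/(-2*(-160/3) + 119/59) = 1/(320/3 + 119/59) = 1/(19237/177) = 177/19237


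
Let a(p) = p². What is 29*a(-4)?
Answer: 464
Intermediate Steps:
29*a(-4) = 29*(-4)² = 29*16 = 464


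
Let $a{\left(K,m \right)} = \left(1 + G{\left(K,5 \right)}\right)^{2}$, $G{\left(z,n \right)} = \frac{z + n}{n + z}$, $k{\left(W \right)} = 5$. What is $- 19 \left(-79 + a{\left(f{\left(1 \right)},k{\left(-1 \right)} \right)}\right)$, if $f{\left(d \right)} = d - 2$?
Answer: $1425$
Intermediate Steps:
$f{\left(d \right)} = -2 + d$
$G{\left(z,n \right)} = 1$ ($G{\left(z,n \right)} = \frac{n + z}{n + z} = 1$)
$a{\left(K,m \right)} = 4$ ($a{\left(K,m \right)} = \left(1 + 1\right)^{2} = 2^{2} = 4$)
$- 19 \left(-79 + a{\left(f{\left(1 \right)},k{\left(-1 \right)} \right)}\right) = - 19 \left(-79 + 4\right) = \left(-19\right) \left(-75\right) = 1425$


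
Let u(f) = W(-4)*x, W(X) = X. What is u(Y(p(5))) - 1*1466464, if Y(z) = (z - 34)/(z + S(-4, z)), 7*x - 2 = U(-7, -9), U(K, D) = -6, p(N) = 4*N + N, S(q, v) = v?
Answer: -10265232/7 ≈ -1.4665e+6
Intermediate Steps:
p(N) = 5*N
x = -4/7 (x = 2/7 + (⅐)*(-6) = 2/7 - 6/7 = -4/7 ≈ -0.57143)
Y(z) = (-34 + z)/(2*z) (Y(z) = (z - 34)/(z + z) = (-34 + z)/((2*z)) = (-34 + z)*(1/(2*z)) = (-34 + z)/(2*z))
u(f) = 16/7 (u(f) = -4*(-4/7) = 16/7)
u(Y(p(5))) - 1*1466464 = 16/7 - 1*1466464 = 16/7 - 1466464 = -10265232/7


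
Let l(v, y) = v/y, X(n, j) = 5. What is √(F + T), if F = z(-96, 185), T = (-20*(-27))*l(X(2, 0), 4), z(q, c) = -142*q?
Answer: √14307 ≈ 119.61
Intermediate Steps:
T = 675 (T = (-20*(-27))*(5/4) = 540*(5*(¼)) = 540*(5/4) = 675)
F = 13632 (F = -142*(-96) = 13632)
√(F + T) = √(13632 + 675) = √14307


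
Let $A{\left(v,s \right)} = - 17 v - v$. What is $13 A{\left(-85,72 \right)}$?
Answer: $19890$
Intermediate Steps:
$A{\left(v,s \right)} = - 18 v$
$13 A{\left(-85,72 \right)} = 13 \left(\left(-18\right) \left(-85\right)\right) = 13 \cdot 1530 = 19890$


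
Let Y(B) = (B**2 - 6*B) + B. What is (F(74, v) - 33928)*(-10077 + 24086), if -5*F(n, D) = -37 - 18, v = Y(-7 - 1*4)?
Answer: -475143253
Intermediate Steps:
Y(B) = B**2 - 5*B
v = 176 (v = (-7 - 1*4)*(-5 + (-7 - 1*4)) = (-7 - 4)*(-5 + (-7 - 4)) = -11*(-5 - 11) = -11*(-16) = 176)
F(n, D) = 11 (F(n, D) = -(-37 - 18)/5 = -1/5*(-55) = 11)
(F(74, v) - 33928)*(-10077 + 24086) = (11 - 33928)*(-10077 + 24086) = -33917*14009 = -475143253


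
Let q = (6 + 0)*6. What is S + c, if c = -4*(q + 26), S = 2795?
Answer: 2547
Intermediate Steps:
q = 36 (q = 6*6 = 36)
c = -248 (c = -4*(36 + 26) = -4*62 = -248)
S + c = 2795 - 248 = 2547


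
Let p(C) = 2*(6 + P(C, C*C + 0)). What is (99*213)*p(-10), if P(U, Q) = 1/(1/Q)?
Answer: 4470444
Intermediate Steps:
P(U, Q) = Q
p(C) = 12 + 2*C² (p(C) = 2*(6 + (C*C + 0)) = 2*(6 + (C² + 0)) = 2*(6 + C²) = 12 + 2*C²)
(99*213)*p(-10) = (99*213)*(12 + 2*(-10)²) = 21087*(12 + 2*100) = 21087*(12 + 200) = 21087*212 = 4470444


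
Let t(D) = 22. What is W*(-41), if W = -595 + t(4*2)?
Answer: 23493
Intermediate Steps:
W = -573 (W = -595 + 22 = -573)
W*(-41) = -573*(-41) = 23493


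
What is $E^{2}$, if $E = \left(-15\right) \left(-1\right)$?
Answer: $225$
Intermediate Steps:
$E = 15$
$E^{2} = 15^{2} = 225$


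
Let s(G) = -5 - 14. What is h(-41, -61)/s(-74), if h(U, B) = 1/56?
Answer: -1/1064 ≈ -0.00093985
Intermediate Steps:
s(G) = -19
h(U, B) = 1/56
h(-41, -61)/s(-74) = (1/56)/(-19) = (1/56)*(-1/19) = -1/1064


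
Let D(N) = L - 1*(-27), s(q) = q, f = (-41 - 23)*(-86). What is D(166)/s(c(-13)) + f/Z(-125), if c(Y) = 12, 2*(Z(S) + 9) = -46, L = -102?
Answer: -713/4 ≈ -178.25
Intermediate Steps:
Z(S) = -32 (Z(S) = -9 + (½)*(-46) = -9 - 23 = -32)
f = 5504 (f = -64*(-86) = 5504)
D(N) = -75 (D(N) = -102 - 1*(-27) = -102 + 27 = -75)
D(166)/s(c(-13)) + f/Z(-125) = -75/12 + 5504/(-32) = -75*1/12 + 5504*(-1/32) = -25/4 - 172 = -713/4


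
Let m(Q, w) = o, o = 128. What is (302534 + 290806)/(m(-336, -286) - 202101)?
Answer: -593340/201973 ≈ -2.9377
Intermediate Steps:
m(Q, w) = 128
(302534 + 290806)/(m(-336, -286) - 202101) = (302534 + 290806)/(128 - 202101) = 593340/(-201973) = 593340*(-1/201973) = -593340/201973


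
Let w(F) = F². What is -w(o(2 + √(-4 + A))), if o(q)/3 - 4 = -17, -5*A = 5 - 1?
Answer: -1521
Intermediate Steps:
A = -⅘ (A = -(5 - 1)/5 = -⅕*4 = -⅘ ≈ -0.80000)
o(q) = -39 (o(q) = 12 + 3*(-17) = 12 - 51 = -39)
-w(o(2 + √(-4 + A))) = -1*(-39)² = -1*1521 = -1521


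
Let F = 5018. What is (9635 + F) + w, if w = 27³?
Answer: 34336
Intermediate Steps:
w = 19683
(9635 + F) + w = (9635 + 5018) + 19683 = 14653 + 19683 = 34336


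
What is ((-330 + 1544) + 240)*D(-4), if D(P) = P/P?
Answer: 1454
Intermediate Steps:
D(P) = 1
((-330 + 1544) + 240)*D(-4) = ((-330 + 1544) + 240)*1 = (1214 + 240)*1 = 1454*1 = 1454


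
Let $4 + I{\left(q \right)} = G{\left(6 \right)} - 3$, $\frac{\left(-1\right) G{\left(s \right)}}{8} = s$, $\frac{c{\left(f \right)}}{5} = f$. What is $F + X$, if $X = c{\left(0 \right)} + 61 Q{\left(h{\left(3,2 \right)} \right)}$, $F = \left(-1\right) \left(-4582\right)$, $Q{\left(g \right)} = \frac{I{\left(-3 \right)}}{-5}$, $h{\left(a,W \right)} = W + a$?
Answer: $5253$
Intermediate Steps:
$c{\left(f \right)} = 5 f$
$G{\left(s \right)} = - 8 s$
$I{\left(q \right)} = -55$ ($I{\left(q \right)} = -4 - 51 = -55$)
$Q{\left(g \right)} = 11$ ($Q{\left(g \right)} = - \frac{55}{-5} = \left(-55\right) \left(- \frac{1}{5}\right) = 11$)
$F = 4582$
$X = 671$ ($X = 5 \cdot 0 + 61 \cdot 11 = 0 + 671 = 671$)
$F + X = 4582 + 671 = 5253$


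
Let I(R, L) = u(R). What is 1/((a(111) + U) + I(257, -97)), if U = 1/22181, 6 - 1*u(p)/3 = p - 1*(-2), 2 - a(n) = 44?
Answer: -22181/17766980 ≈ -0.0012484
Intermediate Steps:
a(n) = -42 (a(n) = 2 - 1*44 = 2 - 44 = -42)
u(p) = 12 - 3*p (u(p) = 18 - 3*(p - 1*(-2)) = 18 - 3*(p + 2) = 18 - 3*(2 + p) = 18 + (-6 - 3*p) = 12 - 3*p)
U = 1/22181 ≈ 4.5084e-5
I(R, L) = 12 - 3*R
1/((a(111) + U) + I(257, -97)) = 1/((-42 + 1/22181) + (12 - 3*257)) = 1/(-931601/22181 + (12 - 771)) = 1/(-931601/22181 - 759) = 1/(-17766980/22181) = -22181/17766980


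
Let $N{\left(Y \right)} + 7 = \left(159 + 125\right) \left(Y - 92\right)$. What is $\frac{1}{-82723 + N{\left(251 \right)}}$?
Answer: $- \frac{1}{37574} \approx -2.6614 \cdot 10^{-5}$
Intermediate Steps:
$N{\left(Y \right)} = -26135 + 284 Y$ ($N{\left(Y \right)} = -7 + \left(159 + 125\right) \left(Y - 92\right) = -7 + 284 \left(-92 + Y\right) = -7 + \left(-26128 + 284 Y\right) = -26135 + 284 Y$)
$\frac{1}{-82723 + N{\left(251 \right)}} = \frac{1}{-82723 + \left(-26135 + 284 \cdot 251\right)} = \frac{1}{-82723 + \left(-26135 + 71284\right)} = \frac{1}{-82723 + 45149} = \frac{1}{-37574} = - \frac{1}{37574}$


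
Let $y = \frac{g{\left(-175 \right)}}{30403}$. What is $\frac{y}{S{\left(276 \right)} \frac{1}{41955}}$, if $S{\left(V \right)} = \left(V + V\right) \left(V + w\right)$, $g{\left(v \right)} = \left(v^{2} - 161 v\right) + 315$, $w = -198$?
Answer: $\frac{275574425}{145447952} \approx 1.8947$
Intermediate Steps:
$g{\left(v \right)} = 315 + v^{2} - 161 v$
$y = \frac{59115}{30403}$ ($y = \frac{315 + \left(-175\right)^{2} - -28175}{30403} = \left(315 + 30625 + 28175\right) \frac{1}{30403} = 59115 \cdot \frac{1}{30403} = \frac{59115}{30403} \approx 1.9444$)
$S{\left(V \right)} = 2 V \left(-198 + V\right)$ ($S{\left(V \right)} = \left(V + V\right) \left(V - 198\right) = 2 V \left(-198 + V\right)$)
$\frac{y}{S{\left(276 \right)} \frac{1}{41955}} = \frac{59115}{30403 \frac{2 \cdot 276 \left(-198 + 276\right)}{41955}} = \frac{59115}{30403 \cdot 2 \cdot 276 \cdot 78 \cdot \frac{1}{41955}} = \frac{59115}{30403 \cdot 43056 \cdot \frac{1}{41955}} = \frac{59115}{30403 \cdot \frac{14352}{13985}} = \frac{59115}{30403} \cdot \frac{13985}{14352} = \frac{275574425}{145447952}$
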